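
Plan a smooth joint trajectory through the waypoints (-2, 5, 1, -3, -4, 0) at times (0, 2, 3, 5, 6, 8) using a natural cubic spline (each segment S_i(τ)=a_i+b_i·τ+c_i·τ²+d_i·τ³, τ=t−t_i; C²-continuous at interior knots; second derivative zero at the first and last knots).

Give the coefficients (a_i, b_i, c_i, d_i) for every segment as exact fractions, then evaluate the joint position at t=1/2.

Δ: Δ0=7/2, Δ1=-4, Δ2=-2, Δ3=-1, Δ4=2
row 1: diag=6, rhs=-45; c'=1/6, d'=-15/2
row 2: denom=6−1·1/6=35/6; d'=(12−1·-15/2)/(35/6)=117/35
row 3: denom=6−2·12/35=186/35; d'=(6−2·117/35)/(186/35)=-4/31
row 4: denom=6−1·35/186=1081/186; d'=(18−1·-4/31)/(1081/186)=3372/1081
back: M4=3372/1081
back: M3=-4/31−35/186·3372/1081=-774/1081
back: M2=117/35−12/35·-774/1081=3879/1081
back: M1=-15/2−1/6·3879/1081=-8754/1081
M: M0=0, M1=-8754/1081, M2=3879/1081, M3=-774/1081, M4=3372/1081, M5=0
seg 0: a=-2, c=M0/2=0, d=(M1−M0)/(6·2)=-1459/2162, b=Δ0−h0·(2M0+M1)/6=13403/2162
seg 1: a=5, c=M1/2=-4377/1081, d=(M2−M1)/(6·1)=4211/2162, b=Δ1−h1·(2M1+M2)/6=-4105/2162
seg 2: a=1, c=M2/2=3879/2162, d=(M3−M2)/(6·2)=-33/92, b=Δ2−h2·(2M2+M3)/6=-4490/1081
seg 3: a=-3, c=M3/2=-387/1081, d=(M4−M3)/(6·1)=691/1081, b=Δ3−h3·(2M3+M4)/6=-1385/1081
seg 4: a=-4, c=M4/2=1686/1081, d=(M5−M4)/(6·2)=-281/1081, b=Δ4−h4·(2M4+M5)/6=-86/1081
t_q=1/2 → seg 0, τ=1/2; S=-2+13403/2162·τ+0·τ²+-1459/2162·τ³=17561/17296

  seg 0: a=-2 b=13403/2162 c=0 d=-1459/2162
  seg 1: a=5 b=-4105/2162 c=-4377/1081 d=4211/2162
  seg 2: a=1 b=-4490/1081 c=3879/2162 d=-33/92
  seg 3: a=-3 b=-1385/1081 c=-387/1081 d=691/1081
  seg 4: a=-4 b=-86/1081 c=1686/1081 d=-281/1081
S(1/2) = 17561/17296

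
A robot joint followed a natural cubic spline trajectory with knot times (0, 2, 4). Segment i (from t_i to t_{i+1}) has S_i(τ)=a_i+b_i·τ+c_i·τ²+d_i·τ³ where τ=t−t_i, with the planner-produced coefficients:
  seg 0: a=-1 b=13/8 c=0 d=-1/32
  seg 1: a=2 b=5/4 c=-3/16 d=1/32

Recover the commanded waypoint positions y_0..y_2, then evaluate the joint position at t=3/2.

y_0=-1 y_1=2 y_2=4
S(3/2) = 341/256

y_0 = S_0(0) = a_0 = -1
y_1 = S_1(0) = a_1 = 2
y_2 = S_1(2) = 4
t_q=3/2 is in segment 0 (τ=3/2); S_0(τ)=341/256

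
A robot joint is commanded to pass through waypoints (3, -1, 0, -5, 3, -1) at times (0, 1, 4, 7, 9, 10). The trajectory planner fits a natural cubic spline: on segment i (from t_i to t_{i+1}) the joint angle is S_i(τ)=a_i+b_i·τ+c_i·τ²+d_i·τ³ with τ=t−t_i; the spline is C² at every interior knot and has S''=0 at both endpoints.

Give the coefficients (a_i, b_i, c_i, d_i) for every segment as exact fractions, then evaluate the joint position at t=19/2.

Δ: Δ0=-4, Δ1=1/3, Δ2=-5/3, Δ3=4, Δ4=-4
row 1: diag=8, rhs=26; c'=3/8, d'=13/4
row 2: denom=12−3·3/8=87/8; d'=(-12−3·13/4)/(87/8)=-2
row 3: denom=10−3·8/29=266/29; d'=(34−3·-2)/(266/29)=580/133
row 4: denom=6−2·29/133=740/133; d'=(-48−2·580/133)/(740/133)=-1886/185
back: M4=-1886/185
back: M3=580/133−29/133·-1886/185=1218/185
back: M2=-2−8/29·1218/185=-706/185
back: M1=13/4−3/8·-706/185=866/185
M: M0=0, M1=866/185, M2=-706/185, M3=1218/185, M4=-1886/185, M5=0
seg 0: a=3, c=M0/2=0, d=(M1−M0)/(6·1)=433/555, b=Δ0−h0·(2M0+M1)/6=-2653/555
seg 1: a=-1, c=M1/2=433/185, d=(M2−M1)/(6·3)=-262/555, b=Δ1−h1·(2M1+M2)/6=-1354/555
seg 2: a=0, c=M2/2=-353/185, d=(M3−M2)/(6·3)=26/45, b=Δ2−h2·(2M2+M3)/6=-634/555
seg 3: a=-5, c=M3/2=609/185, d=(M4−M3)/(6·2)=-776/555, b=Δ3−h3·(2M3+M4)/6=334/111
seg 4: a=3, c=M4/2=-943/185, d=(M5−M4)/(6·1)=943/555, b=Δ4−h4·(2M4+M5)/6=-334/555
t_q=19/2 → seg 4, τ=1/2; S=3+-334/555·τ+-943/185·τ²+943/555·τ³=2423/1480

  seg 0: a=3 b=-2653/555 c=0 d=433/555
  seg 1: a=-1 b=-1354/555 c=433/185 d=-262/555
  seg 2: a=0 b=-634/555 c=-353/185 d=26/45
  seg 3: a=-5 b=334/111 c=609/185 d=-776/555
  seg 4: a=3 b=-334/555 c=-943/185 d=943/555
S(19/2) = 2423/1480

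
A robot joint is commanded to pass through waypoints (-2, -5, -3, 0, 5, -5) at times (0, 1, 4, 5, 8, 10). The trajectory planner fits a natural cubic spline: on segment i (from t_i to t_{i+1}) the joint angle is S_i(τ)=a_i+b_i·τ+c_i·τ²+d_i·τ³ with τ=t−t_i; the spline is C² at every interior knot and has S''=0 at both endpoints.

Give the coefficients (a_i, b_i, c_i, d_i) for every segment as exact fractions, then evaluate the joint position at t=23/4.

Δ: Δ0=-3, Δ1=2/3, Δ2=3, Δ3=5/3, Δ4=-5
row 1: diag=8, rhs=22; c'=3/8, d'=11/4
row 2: denom=8−3·3/8=55/8; d'=(14−3·11/4)/(55/8)=46/55
row 3: denom=8−1·8/55=432/55; d'=(-8−1·46/55)/(432/55)=-9/8
row 4: denom=10−3·55/144=425/48; d'=(-40−3·-9/8)/(425/48)=-1758/425
back: M4=-1758/425
back: M3=-9/8−55/144·-1758/425=116/255
back: M2=46/55−8/55·116/255=982/1275
back: M1=11/4−3/8·982/1275=1046/425
M: M0=0, M1=1046/425, M2=982/1275, M3=116/255, M4=-1758/425, M5=0
seg 0: a=-2, c=M0/2=0, d=(M1−M0)/(6·1)=523/1275, b=Δ0−h0·(2M0+M1)/6=-4348/1275
seg 1: a=-5, c=M1/2=523/425, d=(M2−M1)/(6·3)=-1078/11475, b=Δ1−h1·(2M1+M2)/6=-2779/1275
seg 2: a=-3, c=M2/2=491/1275, d=(M3−M2)/(6·1)=-67/1275, b=Δ2−h2·(2M2+M3)/6=3401/1275
seg 3: a=0, c=M3/2=58/255, d=(M4−M3)/(6·3)=-2927/11475, b=Δ3−h3·(2M3+M4)/6=82/25
seg 4: a=5, c=M4/2=-879/425, d=(M5−M4)/(6·2)=293/850, b=Δ4−h4·(2M4+M5)/6=-953/425
t_q=23/4 → seg 3, τ=3/4; S=0+82/25·τ+58/255·τ²+-2927/11475·τ³=13493/5440

  seg 0: a=-2 b=-4348/1275 c=0 d=523/1275
  seg 1: a=-5 b=-2779/1275 c=523/425 d=-1078/11475
  seg 2: a=-3 b=3401/1275 c=491/1275 d=-67/1275
  seg 3: a=0 b=82/25 c=58/255 d=-2927/11475
  seg 4: a=5 b=-953/425 c=-879/425 d=293/850
S(23/4) = 13493/5440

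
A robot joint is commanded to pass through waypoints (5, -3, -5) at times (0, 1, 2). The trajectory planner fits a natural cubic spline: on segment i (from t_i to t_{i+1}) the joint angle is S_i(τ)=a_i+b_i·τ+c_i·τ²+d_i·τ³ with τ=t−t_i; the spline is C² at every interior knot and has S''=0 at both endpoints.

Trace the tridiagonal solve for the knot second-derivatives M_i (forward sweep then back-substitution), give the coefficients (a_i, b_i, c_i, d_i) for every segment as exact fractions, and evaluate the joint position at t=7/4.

Δ: Δ0=-8, Δ1=-2
row 1: diag=4, rhs=36; c'=1/4, d'=9
back: M1=9
M: M0=0, M1=9, M2=0
seg 0: a=5, c=M0/2=0, d=(M1−M0)/(6·1)=3/2, b=Δ0−h0·(2M0+M1)/6=-19/2
seg 1: a=-3, c=M1/2=9/2, d=(M2−M1)/(6·1)=-3/2, b=Δ1−h1·(2M1+M2)/6=-5
t_q=7/4 → seg 1, τ=3/4; S=-3+-5·τ+9/2·τ²+-3/2·τ³=-621/128

  seg 0: a=5 b=-19/2 c=0 d=3/2
  seg 1: a=-3 b=-5 c=9/2 d=-3/2
S(7/4) = -621/128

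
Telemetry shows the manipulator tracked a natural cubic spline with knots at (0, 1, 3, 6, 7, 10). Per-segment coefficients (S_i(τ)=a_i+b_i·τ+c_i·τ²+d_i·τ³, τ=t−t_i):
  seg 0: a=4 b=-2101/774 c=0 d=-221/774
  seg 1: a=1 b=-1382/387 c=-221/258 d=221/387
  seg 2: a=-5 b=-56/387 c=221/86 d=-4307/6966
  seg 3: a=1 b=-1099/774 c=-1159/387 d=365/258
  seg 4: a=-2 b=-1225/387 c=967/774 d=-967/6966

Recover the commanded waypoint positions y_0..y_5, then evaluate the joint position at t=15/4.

y_0=4 y_1=1 y_2=-5 y_3=1 y_4=-2 y_5=-4
S(15/4) = -21597/5504

y_0 = S_0(0) = a_0 = 4
y_1 = S_1(0) = a_1 = 1
y_2 = S_2(0) = a_2 = -5
y_3 = S_3(0) = a_3 = 1
y_4 = S_4(0) = a_4 = -2
y_5 = S_4(3) = -4
t_q=15/4 is in segment 2 (τ=3/4); S_2(τ)=-21597/5504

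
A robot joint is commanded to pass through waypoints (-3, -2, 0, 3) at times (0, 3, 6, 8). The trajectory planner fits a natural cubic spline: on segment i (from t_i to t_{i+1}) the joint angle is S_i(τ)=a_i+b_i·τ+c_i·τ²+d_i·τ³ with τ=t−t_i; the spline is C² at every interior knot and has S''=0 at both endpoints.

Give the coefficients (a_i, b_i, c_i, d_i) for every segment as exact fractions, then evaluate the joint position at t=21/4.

Δ: Δ0=1/3, Δ1=2/3, Δ2=3/2
row 1: diag=12, rhs=2; c'=1/4, d'=1/6
row 2: denom=10−3·1/4=37/4; d'=(5−3·1/6)/(37/4)=18/37
back: M2=18/37
back: M1=1/6−1/4·18/37=5/111
M: M0=0, M1=5/111, M2=18/37, M3=0
seg 0: a=-3, c=M0/2=0, d=(M1−M0)/(6·3)=5/1998, b=Δ0−h0·(2M0+M1)/6=23/74
seg 1: a=-2, c=M1/2=5/222, d=(M2−M1)/(6·3)=49/1998, b=Δ1−h1·(2M1+M2)/6=14/37
seg 2: a=0, c=M2/2=9/37, d=(M3−M2)/(6·2)=-3/74, b=Δ2−h2·(2M2+M3)/6=87/74
t_q=21/4 → seg 1, τ=9/4; S=-2+14/37·τ+5/222·τ²+49/1998·τ³=-3577/4736

  seg 0: a=-3 b=23/74 c=0 d=5/1998
  seg 1: a=-2 b=14/37 c=5/222 d=49/1998
  seg 2: a=0 b=87/74 c=9/37 d=-3/74
S(21/4) = -3577/4736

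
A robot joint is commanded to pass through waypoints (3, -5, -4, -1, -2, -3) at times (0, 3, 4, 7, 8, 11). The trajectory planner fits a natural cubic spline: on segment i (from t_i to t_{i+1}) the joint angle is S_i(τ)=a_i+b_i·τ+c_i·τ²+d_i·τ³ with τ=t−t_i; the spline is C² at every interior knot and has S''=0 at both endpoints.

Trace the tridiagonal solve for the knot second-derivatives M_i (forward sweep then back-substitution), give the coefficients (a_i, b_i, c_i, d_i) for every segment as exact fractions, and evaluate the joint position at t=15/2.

Δ: Δ0=-8/3, Δ1=1, Δ2=1, Δ3=-1, Δ4=-1/3
row 1: diag=8, rhs=22; c'=1/8, d'=11/4
row 2: denom=8−1·1/8=63/8; d'=(0−1·11/4)/(63/8)=-22/63
row 3: denom=8−3·8/21=48/7; d'=(-12−3·-22/63)/(48/7)=-115/72
row 4: denom=8−1·7/48=377/48; d'=(4−1·-115/72)/(377/48)=62/87
back: M4=62/87
back: M3=-115/72−7/48·62/87=-148/87
back: M2=-22/63−8/21·-148/87=26/87
back: M1=11/4−1/8·26/87=236/87
M: M0=0, M1=236/87, M2=26/87, M3=-148/87, M4=62/87, M5=0
seg 0: a=3, c=M0/2=0, d=(M1−M0)/(6·3)=118/783, b=Δ0−h0·(2M0+M1)/6=-350/87
seg 1: a=-5, c=M1/2=118/87, d=(M2−M1)/(6·1)=-35/87, b=Δ1−h1·(2M1+M2)/6=4/87
seg 2: a=-4, c=M2/2=13/87, d=(M3−M2)/(6·3)=-1/9, b=Δ2−h2·(2M2+M3)/6=45/29
seg 3: a=-1, c=M3/2=-74/87, d=(M4−M3)/(6·1)=35/87, b=Δ3−h3·(2M3+M4)/6=-16/29
seg 4: a=-2, c=M4/2=31/87, d=(M5−M4)/(6·3)=-31/783, b=Δ4−h4·(2M4+M5)/6=-91/87
t_q=15/2 → seg 3, τ=1/2; S=-1+-16/29·τ+-74/87·τ²+35/87·τ³=-1001/696

  seg 0: a=3 b=-350/87 c=0 d=118/783
  seg 1: a=-5 b=4/87 c=118/87 d=-35/87
  seg 2: a=-4 b=45/29 c=13/87 d=-1/9
  seg 3: a=-1 b=-16/29 c=-74/87 d=35/87
  seg 4: a=-2 b=-91/87 c=31/87 d=-31/783
S(15/2) = -1001/696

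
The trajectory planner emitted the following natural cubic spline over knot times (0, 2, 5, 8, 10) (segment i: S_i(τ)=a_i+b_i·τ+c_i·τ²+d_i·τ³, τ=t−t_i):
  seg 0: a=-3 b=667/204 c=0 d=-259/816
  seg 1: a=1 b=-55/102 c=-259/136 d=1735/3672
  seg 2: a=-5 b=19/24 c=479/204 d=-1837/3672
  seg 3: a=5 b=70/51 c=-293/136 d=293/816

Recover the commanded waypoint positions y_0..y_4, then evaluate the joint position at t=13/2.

y_0 = S_0(0) = a_0 = -3
y_1 = S_1(0) = a_1 = 1
y_2 = S_2(0) = a_2 = -5
y_3 = S_3(0) = a_3 = 5
y_4 = S_3(2) = 2
t_q=13/2 is in segment 2 (τ=3/2); S_2(τ)=-237/1088

y_0=-3 y_1=1 y_2=-5 y_3=5 y_4=2
S(13/2) = -237/1088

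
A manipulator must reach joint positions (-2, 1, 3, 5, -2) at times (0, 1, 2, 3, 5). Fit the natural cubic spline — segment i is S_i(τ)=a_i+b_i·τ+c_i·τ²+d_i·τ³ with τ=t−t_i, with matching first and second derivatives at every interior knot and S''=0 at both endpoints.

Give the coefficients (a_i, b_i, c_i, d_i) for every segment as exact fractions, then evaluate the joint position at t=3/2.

Δ: Δ0=3, Δ1=2, Δ2=2, Δ3=-7/2
row 1: diag=4, rhs=-6; c'=1/4, d'=-3/2
row 2: denom=4−1·1/4=15/4; d'=(0−1·-3/2)/(15/4)=2/5
row 3: denom=6−1·4/15=86/15; d'=(-33−1·2/5)/(86/15)=-501/86
back: M3=-501/86
back: M2=2/5−4/15·-501/86=84/43
back: M1=-3/2−1/4·84/43=-171/86
M: M0=0, M1=-171/86, M2=84/43, M3=-501/86, M4=0
seg 0: a=-2, c=M0/2=0, d=(M1−M0)/(6·1)=-57/172, b=Δ0−h0·(2M0+M1)/6=573/172
seg 1: a=1, c=M1/2=-171/172, d=(M2−M1)/(6·1)=113/172, b=Δ1−h1·(2M1+M2)/6=201/86
seg 2: a=3, c=M2/2=42/43, d=(M3−M2)/(6·1)=-223/172, b=Δ2−h2·(2M2+M3)/6=399/172
seg 3: a=5, c=M3/2=-501/172, d=(M4−M3)/(6·2)=167/344, b=Δ3−h3·(2M3+M4)/6=33/86
t_q=3/2 → seg 1, τ=1/2; S=1+201/86·τ+-171/172·τ²+113/172·τ³=2755/1376

  seg 0: a=-2 b=573/172 c=0 d=-57/172
  seg 1: a=1 b=201/86 c=-171/172 d=113/172
  seg 2: a=3 b=399/172 c=42/43 d=-223/172
  seg 3: a=5 b=33/86 c=-501/172 d=167/344
S(3/2) = 2755/1376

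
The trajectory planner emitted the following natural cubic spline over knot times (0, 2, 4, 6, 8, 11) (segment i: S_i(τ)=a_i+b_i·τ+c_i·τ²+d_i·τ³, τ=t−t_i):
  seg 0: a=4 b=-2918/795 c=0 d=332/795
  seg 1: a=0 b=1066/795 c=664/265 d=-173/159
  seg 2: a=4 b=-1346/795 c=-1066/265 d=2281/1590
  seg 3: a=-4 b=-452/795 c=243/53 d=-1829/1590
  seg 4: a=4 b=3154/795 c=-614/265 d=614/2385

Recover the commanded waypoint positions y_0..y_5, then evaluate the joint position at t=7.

y_0=4 y_1=0 y_2=4 y_3=-4 y_4=4 y_5=2
S(7) = -601/530

y_0 = S_0(0) = a_0 = 4
y_1 = S_1(0) = a_1 = 0
y_2 = S_2(0) = a_2 = 4
y_3 = S_3(0) = a_3 = -4
y_4 = S_4(0) = a_4 = 4
y_5 = S_4(3) = 2
t_q=7 is in segment 3 (τ=1); S_3(τ)=-601/530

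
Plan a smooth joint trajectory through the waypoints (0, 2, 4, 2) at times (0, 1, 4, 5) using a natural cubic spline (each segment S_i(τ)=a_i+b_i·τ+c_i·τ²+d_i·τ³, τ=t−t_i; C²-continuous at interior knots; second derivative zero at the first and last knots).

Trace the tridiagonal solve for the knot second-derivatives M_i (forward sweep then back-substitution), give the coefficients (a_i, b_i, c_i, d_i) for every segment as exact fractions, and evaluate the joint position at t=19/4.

Δ: Δ0=2, Δ1=2/3, Δ2=-2
row 1: diag=8, rhs=-8; c'=3/8, d'=-1
row 2: denom=8−3·3/8=55/8; d'=(-16−3·-1)/(55/8)=-104/55
back: M2=-104/55
back: M1=-1−3/8·-104/55=-16/55
M: M0=0, M1=-16/55, M2=-104/55, M3=0
seg 0: a=0, c=M0/2=0, d=(M1−M0)/(6·1)=-8/165, b=Δ0−h0·(2M0+M1)/6=338/165
seg 1: a=2, c=M1/2=-8/55, d=(M2−M1)/(6·3)=-4/45, b=Δ1−h1·(2M1+M2)/6=314/165
seg 2: a=4, c=M2/2=-52/55, d=(M3−M2)/(6·1)=52/165, b=Δ2−h2·(2M2+M3)/6=-226/165
t_q=19/4 → seg 2, τ=3/4; S=4+-226/165·τ+-52/55·τ²+52/165·τ³=453/176

  seg 0: a=0 b=338/165 c=0 d=-8/165
  seg 1: a=2 b=314/165 c=-8/55 d=-4/45
  seg 2: a=4 b=-226/165 c=-52/55 d=52/165
S(19/4) = 453/176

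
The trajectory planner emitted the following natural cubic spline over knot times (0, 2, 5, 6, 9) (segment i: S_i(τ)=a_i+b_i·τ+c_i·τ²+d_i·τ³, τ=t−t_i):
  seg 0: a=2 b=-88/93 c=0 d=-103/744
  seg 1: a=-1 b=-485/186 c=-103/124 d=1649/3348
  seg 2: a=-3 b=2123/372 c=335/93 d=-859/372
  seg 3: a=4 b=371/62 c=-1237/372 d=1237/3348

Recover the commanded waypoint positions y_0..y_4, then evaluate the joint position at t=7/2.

y_0=2 y_1=-1 y_2=-3 y_3=4 y_4=2
S(7/2) = -5077/992

y_0 = S_0(0) = a_0 = 2
y_1 = S_1(0) = a_1 = -1
y_2 = S_2(0) = a_2 = -3
y_3 = S_3(0) = a_3 = 4
y_4 = S_3(3) = 2
t_q=7/2 is in segment 1 (τ=3/2); S_1(τ)=-5077/992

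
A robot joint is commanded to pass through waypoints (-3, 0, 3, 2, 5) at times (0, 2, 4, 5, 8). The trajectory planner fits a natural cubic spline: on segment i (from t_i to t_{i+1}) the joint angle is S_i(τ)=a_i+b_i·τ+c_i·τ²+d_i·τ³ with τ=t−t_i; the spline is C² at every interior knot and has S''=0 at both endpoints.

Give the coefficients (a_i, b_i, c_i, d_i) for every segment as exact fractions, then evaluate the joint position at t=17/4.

Δ: Δ0=3/2, Δ1=3/2, Δ2=-1, Δ3=1
row 1: diag=8, rhs=0; c'=1/4, d'=0
row 2: denom=6−2·1/4=11/2; d'=(-15−2·0)/(11/2)=-30/11
row 3: denom=8−1·2/11=86/11; d'=(12−1·-30/11)/(86/11)=81/43
back: M3=81/43
back: M2=-30/11−2/11·81/43=-132/43
back: M1=0−1/4·-132/43=33/43
M: M0=0, M1=33/43, M2=-132/43, M3=81/43, M4=0
seg 0: a=-3, c=M0/2=0, d=(M1−M0)/(6·2)=11/172, b=Δ0−h0·(2M0+M1)/6=107/86
seg 1: a=0, c=M1/2=33/86, d=(M2−M1)/(6·2)=-55/172, b=Δ1−h1·(2M1+M2)/6=173/86
seg 2: a=3, c=M2/2=-66/43, d=(M3−M2)/(6·1)=71/86, b=Δ2−h2·(2M2+M3)/6=-25/86
seg 3: a=2, c=M3/2=81/86, d=(M4−M3)/(6·3)=-9/86, b=Δ3−h3·(2M3+M4)/6=-38/43
t_q=17/4 → seg 2, τ=1/4; S=3+-25/86·τ+-66/43·τ²+71/86·τ³=15655/5504

  seg 0: a=-3 b=107/86 c=0 d=11/172
  seg 1: a=0 b=173/86 c=33/86 d=-55/172
  seg 2: a=3 b=-25/86 c=-66/43 d=71/86
  seg 3: a=2 b=-38/43 c=81/86 d=-9/86
S(17/4) = 15655/5504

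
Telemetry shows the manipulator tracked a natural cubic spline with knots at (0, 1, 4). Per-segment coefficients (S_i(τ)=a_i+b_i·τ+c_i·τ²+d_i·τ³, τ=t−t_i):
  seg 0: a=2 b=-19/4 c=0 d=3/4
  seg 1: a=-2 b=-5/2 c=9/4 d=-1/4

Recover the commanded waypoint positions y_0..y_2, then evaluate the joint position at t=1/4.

y_0=2 y_1=-2 y_2=4
S(1/4) = 211/256

y_0 = S_0(0) = a_0 = 2
y_1 = S_1(0) = a_1 = -2
y_2 = S_1(3) = 4
t_q=1/4 is in segment 0 (τ=1/4); S_0(τ)=211/256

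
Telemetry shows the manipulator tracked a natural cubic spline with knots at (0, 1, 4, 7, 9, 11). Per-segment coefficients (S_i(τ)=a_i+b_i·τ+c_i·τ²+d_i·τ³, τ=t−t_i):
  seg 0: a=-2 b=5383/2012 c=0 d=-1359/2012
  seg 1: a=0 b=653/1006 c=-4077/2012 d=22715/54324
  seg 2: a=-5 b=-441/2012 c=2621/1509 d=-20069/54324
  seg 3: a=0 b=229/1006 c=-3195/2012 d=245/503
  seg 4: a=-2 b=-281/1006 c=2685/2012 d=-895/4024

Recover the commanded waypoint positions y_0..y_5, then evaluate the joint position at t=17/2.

y_0=-2 y_1=0 y_2=-5 y_3=0 y_4=-2 y_5=1
S(17/2) = -12777/8048

y_0 = S_0(0) = a_0 = -2
y_1 = S_1(0) = a_1 = 0
y_2 = S_2(0) = a_2 = -5
y_3 = S_3(0) = a_3 = 0
y_4 = S_4(0) = a_4 = -2
y_5 = S_4(2) = 1
t_q=17/2 is in segment 3 (τ=3/2); S_3(τ)=-12777/8048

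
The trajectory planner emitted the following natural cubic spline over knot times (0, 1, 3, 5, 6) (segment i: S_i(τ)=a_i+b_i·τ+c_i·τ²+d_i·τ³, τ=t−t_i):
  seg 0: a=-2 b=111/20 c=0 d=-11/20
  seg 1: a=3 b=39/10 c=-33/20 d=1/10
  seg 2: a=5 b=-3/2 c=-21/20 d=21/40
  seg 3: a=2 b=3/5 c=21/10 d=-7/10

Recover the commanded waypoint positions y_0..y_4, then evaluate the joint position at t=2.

y_0 = S_0(0) = a_0 = -2
y_1 = S_1(0) = a_1 = 3
y_2 = S_2(0) = a_2 = 5
y_3 = S_3(0) = a_3 = 2
y_4 = S_3(1) = 4
t_q=2 is in segment 1 (τ=1); S_1(τ)=107/20

y_0=-2 y_1=3 y_2=5 y_3=2 y_4=4
S(2) = 107/20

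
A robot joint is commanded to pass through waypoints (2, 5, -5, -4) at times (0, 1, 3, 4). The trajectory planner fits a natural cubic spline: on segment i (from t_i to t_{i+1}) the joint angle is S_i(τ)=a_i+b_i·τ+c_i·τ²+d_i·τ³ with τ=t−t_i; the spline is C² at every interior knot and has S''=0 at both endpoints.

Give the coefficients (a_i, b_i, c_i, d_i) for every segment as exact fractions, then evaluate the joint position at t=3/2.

  seg 0: a=2 b=39/8 c=0 d=-15/8
  seg 1: a=5 b=-3/4 c=-45/8 d=7/4
  seg 2: a=-5 b=-9/4 c=39/8 d=-13/8
S(3/2) = 55/16

Δ: Δ0=3, Δ1=-5, Δ2=1
row 1: diag=6, rhs=-48; c'=1/3, d'=-8
row 2: denom=6−2·1/3=16/3; d'=(36−2·-8)/(16/3)=39/4
back: M2=39/4
back: M1=-8−1/3·39/4=-45/4
M: M0=0, M1=-45/4, M2=39/4, M3=0
seg 0: a=2, c=M0/2=0, d=(M1−M0)/(6·1)=-15/8, b=Δ0−h0·(2M0+M1)/6=39/8
seg 1: a=5, c=M1/2=-45/8, d=(M2−M1)/(6·2)=7/4, b=Δ1−h1·(2M1+M2)/6=-3/4
seg 2: a=-5, c=M2/2=39/8, d=(M3−M2)/(6·1)=-13/8, b=Δ2−h2·(2M2+M3)/6=-9/4
t_q=3/2 → seg 1, τ=1/2; S=5+-3/4·τ+-45/8·τ²+7/4·τ³=55/16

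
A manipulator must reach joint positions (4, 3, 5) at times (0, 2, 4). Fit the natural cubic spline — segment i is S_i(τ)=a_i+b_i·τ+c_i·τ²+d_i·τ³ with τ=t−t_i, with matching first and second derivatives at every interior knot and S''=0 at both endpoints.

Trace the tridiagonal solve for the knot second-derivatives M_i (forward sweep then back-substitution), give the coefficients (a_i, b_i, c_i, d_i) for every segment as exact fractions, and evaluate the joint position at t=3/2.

Δ: Δ0=-1/2, Δ1=1
row 1: diag=8, rhs=9; c'=1/4, d'=9/8
back: M1=9/8
M: M0=0, M1=9/8, M2=0
seg 0: a=4, c=M0/2=0, d=(M1−M0)/(6·2)=3/32, b=Δ0−h0·(2M0+M1)/6=-7/8
seg 1: a=3, c=M1/2=9/16, d=(M2−M1)/(6·2)=-3/32, b=Δ1−h1·(2M1+M2)/6=1/4
t_q=3/2 → seg 0, τ=3/2; S=4+-7/8·τ+0·τ²+3/32·τ³=769/256

  seg 0: a=4 b=-7/8 c=0 d=3/32
  seg 1: a=3 b=1/4 c=9/16 d=-3/32
S(3/2) = 769/256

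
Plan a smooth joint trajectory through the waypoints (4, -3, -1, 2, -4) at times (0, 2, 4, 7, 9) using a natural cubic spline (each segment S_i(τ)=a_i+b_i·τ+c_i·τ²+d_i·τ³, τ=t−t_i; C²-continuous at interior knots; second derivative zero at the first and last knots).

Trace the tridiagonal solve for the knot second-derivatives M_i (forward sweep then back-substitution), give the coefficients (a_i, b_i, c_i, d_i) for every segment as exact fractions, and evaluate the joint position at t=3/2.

Δ: Δ0=-7/2, Δ1=1, Δ2=1, Δ3=-3
row 1: diag=8, rhs=27; c'=1/4, d'=27/8
row 2: denom=10−2·1/4=19/2; d'=(0−2·27/8)/(19/2)=-27/38
row 3: denom=10−3·6/19=172/19; d'=(-24−3·-27/38)/(172/19)=-831/344
back: M3=-831/344
back: M2=-27/38−6/19·-831/344=9/172
back: M1=27/8−1/4·9/172=2313/688
M: M0=0, M1=2313/688, M2=9/172, M3=-831/344, M4=0
seg 0: a=4, c=M0/2=0, d=(M1−M0)/(6·2)=771/2752, b=Δ0−h0·(2M0+M1)/6=-3179/688
seg 1: a=-3, c=M1/2=2313/1376, d=(M2−M1)/(6·2)=-759/2752, b=Δ1−h1·(2M1+M2)/6=-433/344
seg 2: a=-1, c=M2/2=9/344, d=(M3−M2)/(6·3)=-283/2064, b=Δ2−h2·(2M2+M3)/6=1483/688
seg 3: a=2, c=M3/2=-831/688, d=(M4−M3)/(6·2)=277/1376, b=Δ3−h3·(2M3+M4)/6=-239/172
t_q=3/2 → seg 0, τ=3/2; S=4+-3179/688·τ+0·τ²+771/2752·τ³=-43711/22016

  seg 0: a=4 b=-3179/688 c=0 d=771/2752
  seg 1: a=-3 b=-433/344 c=2313/1376 d=-759/2752
  seg 2: a=-1 b=1483/688 c=9/344 d=-283/2064
  seg 3: a=2 b=-239/172 c=-831/688 d=277/1376
S(3/2) = -43711/22016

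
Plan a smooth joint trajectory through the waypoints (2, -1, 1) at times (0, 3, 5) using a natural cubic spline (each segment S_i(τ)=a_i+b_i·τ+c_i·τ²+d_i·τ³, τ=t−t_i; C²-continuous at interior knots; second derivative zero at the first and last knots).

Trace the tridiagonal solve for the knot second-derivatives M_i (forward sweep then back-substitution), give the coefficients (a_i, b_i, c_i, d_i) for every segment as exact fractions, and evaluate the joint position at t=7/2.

Δ: Δ0=-1, Δ1=1
row 1: diag=10, rhs=12; c'=1/5, d'=6/5
back: M1=6/5
M: M0=0, M1=6/5, M2=0
seg 0: a=2, c=M0/2=0, d=(M1−M0)/(6·3)=1/15, b=Δ0−h0·(2M0+M1)/6=-8/5
seg 1: a=-1, c=M1/2=3/5, d=(M2−M1)/(6·2)=-1/10, b=Δ1−h1·(2M1+M2)/6=1/5
t_q=7/2 → seg 1, τ=1/2; S=-1+1/5·τ+3/5·τ²+-1/10·τ³=-61/80

  seg 0: a=2 b=-8/5 c=0 d=1/15
  seg 1: a=-1 b=1/5 c=3/5 d=-1/10
S(7/2) = -61/80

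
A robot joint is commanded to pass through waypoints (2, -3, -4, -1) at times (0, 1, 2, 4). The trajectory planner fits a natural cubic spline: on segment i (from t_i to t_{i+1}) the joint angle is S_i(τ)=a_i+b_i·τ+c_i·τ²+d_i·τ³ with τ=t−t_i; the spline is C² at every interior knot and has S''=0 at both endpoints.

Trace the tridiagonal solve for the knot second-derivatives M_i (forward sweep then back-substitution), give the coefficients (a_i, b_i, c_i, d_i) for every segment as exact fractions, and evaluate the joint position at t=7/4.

  seg 0: a=2 b=-273/46 c=0 d=43/46
  seg 1: a=-3 b=-72/23 c=129/46 d=-31/46
  seg 2: a=-4 b=21/46 c=18/23 d=-3/23
S(7/4) = -519/128

Δ: Δ0=-5, Δ1=-1, Δ2=3/2
row 1: diag=4, rhs=24; c'=1/4, d'=6
row 2: denom=6−1·1/4=23/4; d'=(15−1·6)/(23/4)=36/23
back: M2=36/23
back: M1=6−1/4·36/23=129/23
M: M0=0, M1=129/23, M2=36/23, M3=0
seg 0: a=2, c=M0/2=0, d=(M1−M0)/(6·1)=43/46, b=Δ0−h0·(2M0+M1)/6=-273/46
seg 1: a=-3, c=M1/2=129/46, d=(M2−M1)/(6·1)=-31/46, b=Δ1−h1·(2M1+M2)/6=-72/23
seg 2: a=-4, c=M2/2=18/23, d=(M3−M2)/(6·2)=-3/23, b=Δ2−h2·(2M2+M3)/6=21/46
t_q=7/4 → seg 1, τ=3/4; S=-3+-72/23·τ+129/46·τ²+-31/46·τ³=-519/128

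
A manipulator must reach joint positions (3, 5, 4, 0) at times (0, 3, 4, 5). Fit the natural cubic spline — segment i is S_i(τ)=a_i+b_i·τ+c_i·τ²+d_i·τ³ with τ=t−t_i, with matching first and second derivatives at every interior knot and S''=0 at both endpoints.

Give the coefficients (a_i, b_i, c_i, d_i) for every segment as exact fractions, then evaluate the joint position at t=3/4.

  seg 0: a=3 b=95/93 c=0 d=-11/279
  seg 1: a=5 b=-4/93 c=-11/31 d=-56/93
  seg 2: a=4 b=-238/93 c=-67/31 d=67/93
S(3/4) = 7439/1984

Δ: Δ0=2/3, Δ1=-1, Δ2=-4
row 1: diag=8, rhs=-10; c'=1/8, d'=-5/4
row 2: denom=4−1·1/8=31/8; d'=(-18−1·-5/4)/(31/8)=-134/31
back: M2=-134/31
back: M1=-5/4−1/8·-134/31=-22/31
M: M0=0, M1=-22/31, M2=-134/31, M3=0
seg 0: a=3, c=M0/2=0, d=(M1−M0)/(6·3)=-11/279, b=Δ0−h0·(2M0+M1)/6=95/93
seg 1: a=5, c=M1/2=-11/31, d=(M2−M1)/(6·1)=-56/93, b=Δ1−h1·(2M1+M2)/6=-4/93
seg 2: a=4, c=M2/2=-67/31, d=(M3−M2)/(6·1)=67/93, b=Δ2−h2·(2M2+M3)/6=-238/93
t_q=3/4 → seg 0, τ=3/4; S=3+95/93·τ+0·τ²+-11/279·τ³=7439/1984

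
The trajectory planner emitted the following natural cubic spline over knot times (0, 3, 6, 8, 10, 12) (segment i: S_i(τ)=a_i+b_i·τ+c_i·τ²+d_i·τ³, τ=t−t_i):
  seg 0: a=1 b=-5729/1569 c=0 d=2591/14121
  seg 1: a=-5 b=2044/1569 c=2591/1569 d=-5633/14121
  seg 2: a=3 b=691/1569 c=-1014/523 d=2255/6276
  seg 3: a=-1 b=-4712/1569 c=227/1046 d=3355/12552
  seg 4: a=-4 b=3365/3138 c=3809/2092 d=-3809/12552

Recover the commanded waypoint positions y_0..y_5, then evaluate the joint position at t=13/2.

y_0=1 y_1=-5 y_2=3 y_3=-1 y_4=-4 y_5=3
S(13/2) = 46533/16736

y_0 = S_0(0) = a_0 = 1
y_1 = S_1(0) = a_1 = -5
y_2 = S_2(0) = a_2 = 3
y_3 = S_3(0) = a_3 = -1
y_4 = S_4(0) = a_4 = -4
y_5 = S_4(2) = 3
t_q=13/2 is in segment 2 (τ=1/2); S_2(τ)=46533/16736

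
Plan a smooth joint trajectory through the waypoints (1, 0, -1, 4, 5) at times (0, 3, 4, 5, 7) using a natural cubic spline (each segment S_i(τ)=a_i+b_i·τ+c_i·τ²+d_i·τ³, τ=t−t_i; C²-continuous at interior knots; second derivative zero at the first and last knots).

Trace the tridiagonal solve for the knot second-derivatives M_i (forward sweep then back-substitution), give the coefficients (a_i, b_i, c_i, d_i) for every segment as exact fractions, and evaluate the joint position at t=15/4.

  seg 0: a=1 b=649/1068 c=0 d=-335/3204
  seg 1: a=0 b=-1183/534 c=-335/356 d=2303/1068
  seg 2: a=-1 b=2533/1068 c=492/89 d=-3097/1068
  seg 3: a=4 b=2525/534 c=-1129/356 d=1129/2136
S(15/4) = -29189/22784

Δ: Δ0=-1/3, Δ1=-1, Δ2=5, Δ3=1/2
row 1: diag=8, rhs=-4; c'=1/8, d'=-1/2
row 2: denom=4−1·1/8=31/8; d'=(36−1·-1/2)/(31/8)=292/31
row 3: denom=6−1·8/31=178/31; d'=(-27−1·292/31)/(178/31)=-1129/178
back: M3=-1129/178
back: M2=292/31−8/31·-1129/178=984/89
back: M1=-1/2−1/8·984/89=-335/178
M: M0=0, M1=-335/178, M2=984/89, M3=-1129/178, M4=0
seg 0: a=1, c=M0/2=0, d=(M1−M0)/(6·3)=-335/3204, b=Δ0−h0·(2M0+M1)/6=649/1068
seg 1: a=0, c=M1/2=-335/356, d=(M2−M1)/(6·1)=2303/1068, b=Δ1−h1·(2M1+M2)/6=-1183/534
seg 2: a=-1, c=M2/2=492/89, d=(M3−M2)/(6·1)=-3097/1068, b=Δ2−h2·(2M2+M3)/6=2533/1068
seg 3: a=4, c=M3/2=-1129/356, d=(M4−M3)/(6·2)=1129/2136, b=Δ3−h3·(2M3+M4)/6=2525/534
t_q=15/4 → seg 1, τ=3/4; S=0+-1183/534·τ+-335/356·τ²+2303/1068·τ³=-29189/22784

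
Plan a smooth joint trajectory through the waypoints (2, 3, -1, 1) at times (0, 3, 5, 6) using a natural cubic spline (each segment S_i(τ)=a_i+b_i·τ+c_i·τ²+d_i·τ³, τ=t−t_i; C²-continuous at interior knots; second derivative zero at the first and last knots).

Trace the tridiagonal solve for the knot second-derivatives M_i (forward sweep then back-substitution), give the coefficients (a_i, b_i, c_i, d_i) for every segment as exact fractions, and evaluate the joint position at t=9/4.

  seg 0: a=2 b=127/84 c=0 d=-11/84
  seg 1: a=3 b=-85/42 c=-33/28 d=25/42
  seg 2: a=-1 b=17/42 c=67/28 d=-67/84
S(9/4) = 1001/256

Δ: Δ0=1/3, Δ1=-2, Δ2=2
row 1: diag=10, rhs=-14; c'=1/5, d'=-7/5
row 2: denom=6−2·1/5=28/5; d'=(24−2·-7/5)/(28/5)=67/14
back: M2=67/14
back: M1=-7/5−1/5·67/14=-33/14
M: M0=0, M1=-33/14, M2=67/14, M3=0
seg 0: a=2, c=M0/2=0, d=(M1−M0)/(6·3)=-11/84, b=Δ0−h0·(2M0+M1)/6=127/84
seg 1: a=3, c=M1/2=-33/28, d=(M2−M1)/(6·2)=25/42, b=Δ1−h1·(2M1+M2)/6=-85/42
seg 2: a=-1, c=M2/2=67/28, d=(M3−M2)/(6·1)=-67/84, b=Δ2−h2·(2M2+M3)/6=17/42
t_q=9/4 → seg 0, τ=9/4; S=2+127/84·τ+0·τ²+-11/84·τ³=1001/256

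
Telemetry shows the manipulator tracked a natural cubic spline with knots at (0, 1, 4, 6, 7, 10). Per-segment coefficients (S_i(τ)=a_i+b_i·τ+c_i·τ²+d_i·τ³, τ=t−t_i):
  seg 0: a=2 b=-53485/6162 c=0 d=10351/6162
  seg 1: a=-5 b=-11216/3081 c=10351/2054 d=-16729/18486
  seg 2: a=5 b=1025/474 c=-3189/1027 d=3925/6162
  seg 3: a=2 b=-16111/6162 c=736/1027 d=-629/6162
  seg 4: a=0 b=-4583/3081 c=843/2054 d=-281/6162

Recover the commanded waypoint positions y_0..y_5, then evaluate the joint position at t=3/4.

y_0 = S_0(0) = a_0 = 2
y_1 = S_1(0) = a_1 = -5
y_2 = S_2(0) = a_2 = 5
y_3 = S_3(0) = a_3 = 2
y_4 = S_4(0) = a_4 = 0
y_5 = S_4(3) = -2
t_q=3/4 is in segment 0 (τ=3/4); S_0(τ)=-499689/131456

y_0=2 y_1=-5 y_2=5 y_3=2 y_4=0 y_5=-2
S(3/4) = -499689/131456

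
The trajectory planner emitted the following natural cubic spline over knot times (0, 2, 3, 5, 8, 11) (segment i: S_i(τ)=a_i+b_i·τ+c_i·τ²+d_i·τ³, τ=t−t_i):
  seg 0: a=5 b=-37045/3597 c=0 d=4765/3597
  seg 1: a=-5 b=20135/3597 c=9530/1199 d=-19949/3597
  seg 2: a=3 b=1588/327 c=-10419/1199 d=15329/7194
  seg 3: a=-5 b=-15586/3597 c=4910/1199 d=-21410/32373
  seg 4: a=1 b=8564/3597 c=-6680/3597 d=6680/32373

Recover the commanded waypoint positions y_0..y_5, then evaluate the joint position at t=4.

y_0=5 y_1=-5 y_2=3 y_3=-5 y_4=1 y_5=-3
S(4) = 3111/2398

y_0 = S_0(0) = a_0 = 5
y_1 = S_1(0) = a_1 = -5
y_2 = S_2(0) = a_2 = 3
y_3 = S_3(0) = a_3 = -5
y_4 = S_4(0) = a_4 = 1
y_5 = S_4(3) = -3
t_q=4 is in segment 2 (τ=1); S_2(τ)=3111/2398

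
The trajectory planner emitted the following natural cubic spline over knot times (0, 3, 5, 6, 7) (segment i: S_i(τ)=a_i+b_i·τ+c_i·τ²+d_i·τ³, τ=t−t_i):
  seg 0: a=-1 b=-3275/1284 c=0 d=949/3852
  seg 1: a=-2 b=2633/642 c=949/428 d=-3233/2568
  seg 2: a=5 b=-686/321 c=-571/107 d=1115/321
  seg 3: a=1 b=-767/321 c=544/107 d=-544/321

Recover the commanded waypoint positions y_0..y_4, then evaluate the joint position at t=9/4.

y_0=-1 y_1=-2 y_2=5 y_3=1 y_4=2
S(9/4) = -107723/27392

y_0 = S_0(0) = a_0 = -1
y_1 = S_1(0) = a_1 = -2
y_2 = S_2(0) = a_2 = 5
y_3 = S_3(0) = a_3 = 1
y_4 = S_3(1) = 2
t_q=9/4 is in segment 0 (τ=9/4); S_0(τ)=-107723/27392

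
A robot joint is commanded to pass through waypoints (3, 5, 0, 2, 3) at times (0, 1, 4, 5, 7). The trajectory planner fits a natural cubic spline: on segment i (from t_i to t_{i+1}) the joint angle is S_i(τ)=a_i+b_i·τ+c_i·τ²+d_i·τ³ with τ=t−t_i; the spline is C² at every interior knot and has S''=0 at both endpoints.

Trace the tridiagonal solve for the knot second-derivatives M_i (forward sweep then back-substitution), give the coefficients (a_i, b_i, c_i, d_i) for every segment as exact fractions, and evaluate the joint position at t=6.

Δ: Δ0=2, Δ1=-5/3, Δ2=2, Δ3=1/2
row 1: diag=8, rhs=-22; c'=3/8, d'=-11/4
row 2: denom=8−3·3/8=55/8; d'=(22−3·-11/4)/(55/8)=22/5
row 3: denom=6−1·8/55=322/55; d'=(-9−1·22/5)/(322/55)=-737/322
back: M3=-737/322
back: M2=22/5−8/55·-737/322=762/161
back: M1=-11/4−3/8·762/161=-1457/322
M: M0=0, M1=-1457/322, M2=762/161, M3=-737/322, M4=0
seg 0: a=3, c=M0/2=0, d=(M1−M0)/(6·1)=-1457/1932, b=Δ0−h0·(2M0+M1)/6=5321/1932
seg 1: a=5, c=M1/2=-1457/644, d=(M2−M1)/(6·3)=2981/5796, b=Δ1−h1·(2M1+M2)/6=475/966
seg 2: a=0, c=M2/2=381/161, d=(M3−M2)/(6·1)=-323/276, b=Δ2−h2·(2M2+M3)/6=1553/1932
seg 3: a=2, c=M3/2=-737/644, d=(M4−M3)/(6·2)=737/3864, b=Δ3−h3·(2M3+M4)/6=1957/966
t_q=6 → seg 3, τ=1; S=2+1957/966·τ+-737/644·τ²+737/3864·τ³=3957/1288

  seg 0: a=3 b=5321/1932 c=0 d=-1457/1932
  seg 1: a=5 b=475/966 c=-1457/644 d=2981/5796
  seg 2: a=0 b=1553/1932 c=381/161 d=-323/276
  seg 3: a=2 b=1957/966 c=-737/644 d=737/3864
S(6) = 3957/1288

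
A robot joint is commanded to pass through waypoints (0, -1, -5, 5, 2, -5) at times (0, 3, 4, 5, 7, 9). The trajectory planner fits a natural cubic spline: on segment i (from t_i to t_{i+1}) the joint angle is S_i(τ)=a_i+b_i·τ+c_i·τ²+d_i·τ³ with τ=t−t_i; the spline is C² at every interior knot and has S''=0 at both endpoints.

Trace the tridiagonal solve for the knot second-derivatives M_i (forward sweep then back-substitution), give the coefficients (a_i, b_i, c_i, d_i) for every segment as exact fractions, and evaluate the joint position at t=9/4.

Δ: Δ0=-1/3, Δ1=-4, Δ2=10, Δ3=-3/2, Δ4=-7/2
row 1: diag=8, rhs=-22; c'=1/8, d'=-11/4
row 2: denom=4−1·1/8=31/8; d'=(84−1·-11/4)/(31/8)=694/31
row 3: denom=6−1·8/31=178/31; d'=(-69−1·694/31)/(178/31)=-2833/178
row 4: denom=8−2·31/89=650/89; d'=(-12−2·-2833/178)/(650/89)=353/130
back: M4=353/130
back: M3=-2833/178−31/89·353/130=-1096/65
back: M2=694/31−8/31·-1096/65=1738/65
back: M1=-11/4−1/8·1738/65=-396/65
M: M0=0, M1=-396/65, M2=1738/65, M3=-1096/65, M4=353/130, M5=0
seg 0: a=0, c=M0/2=0, d=(M1−M0)/(6·3)=-22/65, b=Δ0−h0·(2M0+M1)/6=529/195
seg 1: a=-1, c=M1/2=-198/65, d=(M2−M1)/(6·1)=1067/195, b=Δ1−h1·(2M1+M2)/6=-1253/195
seg 2: a=-5, c=M2/2=869/65, d=(M3−M2)/(6·1)=-109/15, b=Δ2−h2·(2M2+M3)/6=152/39
seg 3: a=5, c=M3/2=-548/65, d=(M4−M3)/(6·2)=509/312, b=Δ3−h3·(2M3+M4)/6=1723/195
seg 4: a=2, c=M4/2=353/260, d=(M5−M4)/(6·2)=-353/1560, b=Δ4−h4·(2M4+M5)/6=-2071/390
t_q=9/4 → seg 0, τ=9/4; S=0+529/195·τ+0·τ²+-22/65·τ³=4677/2080

  seg 0: a=0 b=529/195 c=0 d=-22/65
  seg 1: a=-1 b=-1253/195 c=-198/65 d=1067/195
  seg 2: a=-5 b=152/39 c=869/65 d=-109/15
  seg 3: a=5 b=1723/195 c=-548/65 d=509/312
  seg 4: a=2 b=-2071/390 c=353/260 d=-353/1560
S(9/4) = 4677/2080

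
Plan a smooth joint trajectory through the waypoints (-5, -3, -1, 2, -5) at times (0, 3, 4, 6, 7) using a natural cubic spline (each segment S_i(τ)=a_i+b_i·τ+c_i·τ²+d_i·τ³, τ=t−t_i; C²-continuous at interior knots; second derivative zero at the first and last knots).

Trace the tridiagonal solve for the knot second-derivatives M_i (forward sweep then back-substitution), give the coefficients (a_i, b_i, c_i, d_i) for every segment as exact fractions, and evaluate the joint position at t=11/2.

Δ: Δ0=2/3, Δ1=2, Δ2=3/2, Δ3=-7
row 1: diag=8, rhs=8; c'=1/8, d'=1
row 2: denom=6−1·1/8=47/8; d'=(-3−1·1)/(47/8)=-32/47
row 3: denom=6−2·16/47=250/47; d'=(-51−2·-32/47)/(250/47)=-2333/250
back: M3=-2333/250
back: M2=-32/47−16/47·-2333/250=312/125
back: M1=1−1/8·312/125=86/125
M: M0=0, M1=86/125, M2=312/125, M3=-2333/250, M4=0
seg 0: a=-5, c=M0/2=0, d=(M1−M0)/(6·3)=43/1125, b=Δ0−h0·(2M0+M1)/6=121/375
seg 1: a=-3, c=M1/2=43/125, d=(M2−M1)/(6·1)=113/375, b=Δ1−h1·(2M1+M2)/6=508/375
seg 2: a=-1, c=M2/2=156/125, d=(M3−M2)/(6·2)=-2957/3000, b=Δ2−h2·(2M2+M3)/6=221/75
seg 3: a=2, c=M3/2=-2333/500, d=(M4−M3)/(6·1)=2333/1500, b=Δ3−h3·(2M3+M4)/6=-2917/750
t_q=11/2 → seg 2, τ=3/2; S=-1+221/75·τ+156/125·τ²+-2957/3000·τ³=23211/8000

  seg 0: a=-5 b=121/375 c=0 d=43/1125
  seg 1: a=-3 b=508/375 c=43/125 d=113/375
  seg 2: a=-1 b=221/75 c=156/125 d=-2957/3000
  seg 3: a=2 b=-2917/750 c=-2333/500 d=2333/1500
S(11/2) = 23211/8000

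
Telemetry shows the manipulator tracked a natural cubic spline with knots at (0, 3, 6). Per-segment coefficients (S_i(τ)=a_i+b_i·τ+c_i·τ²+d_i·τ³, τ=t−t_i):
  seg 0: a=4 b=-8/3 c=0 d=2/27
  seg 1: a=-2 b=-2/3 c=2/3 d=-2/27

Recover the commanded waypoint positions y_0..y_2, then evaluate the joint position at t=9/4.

y_0 = S_0(0) = a_0 = 4
y_1 = S_1(0) = a_1 = -2
y_2 = S_1(3) = 0
t_q=9/4 is in segment 0 (τ=9/4); S_0(τ)=-37/32

y_0=4 y_1=-2 y_2=0
S(9/4) = -37/32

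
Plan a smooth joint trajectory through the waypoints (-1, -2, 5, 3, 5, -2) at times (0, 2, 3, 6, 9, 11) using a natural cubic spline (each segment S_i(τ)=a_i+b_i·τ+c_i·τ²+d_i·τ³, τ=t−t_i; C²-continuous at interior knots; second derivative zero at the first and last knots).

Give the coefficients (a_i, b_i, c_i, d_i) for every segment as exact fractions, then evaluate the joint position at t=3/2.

  seg 0: a=-1 b=-10777/3118 c=0 d=4609/6236
  seg 1: a=-2 b=16877/3118 c=13827/3118 d=-4439/1559
  seg 2: a=5 b=17897/3118 c=-12807/3118 d=27668/42093
  seg 3: a=3 b=-3609/3118 c=16915/9354 d=-16841/42093
  seg 4: a=5 b=-3461/3118 c=-5589/3118 d=1863/6236
S(3/2) = -184093/49888

Δ: Δ0=-1/2, Δ1=7, Δ2=-2/3, Δ3=2/3, Δ4=-7/2
row 1: diag=6, rhs=45; c'=1/6, d'=15/2
row 2: denom=8−1·1/6=47/6; d'=(-46−1·15/2)/(47/6)=-321/47
row 3: denom=12−3·18/47=510/47; d'=(8−3·-321/47)/(510/47)=1339/510
row 4: denom=10−3·47/170=1559/170; d'=(-25−3·1339/510)/(1559/170)=-5589/1559
back: M4=-5589/1559
back: M3=1339/510−47/170·-5589/1559=16915/4677
back: M2=-321/47−18/47·16915/4677=-12807/1559
back: M1=15/2−1/6·-12807/1559=13827/1559
M: M0=0, M1=13827/1559, M2=-12807/1559, M3=16915/4677, M4=-5589/1559, M5=0
seg 0: a=-1, c=M0/2=0, d=(M1−M0)/(6·2)=4609/6236, b=Δ0−h0·(2M0+M1)/6=-10777/3118
seg 1: a=-2, c=M1/2=13827/3118, d=(M2−M1)/(6·1)=-4439/1559, b=Δ1−h1·(2M1+M2)/6=16877/3118
seg 2: a=5, c=M2/2=-12807/3118, d=(M3−M2)/(6·3)=27668/42093, b=Δ2−h2·(2M2+M3)/6=17897/3118
seg 3: a=3, c=M3/2=16915/9354, d=(M4−M3)/(6·3)=-16841/42093, b=Δ3−h3·(2M3+M4)/6=-3609/3118
seg 4: a=5, c=M4/2=-5589/3118, d=(M5−M4)/(6·2)=1863/6236, b=Δ4−h4·(2M4+M5)/6=-3461/3118
t_q=3/2 → seg 0, τ=3/2; S=-1+-10777/3118·τ+0·τ²+4609/6236·τ³=-184093/49888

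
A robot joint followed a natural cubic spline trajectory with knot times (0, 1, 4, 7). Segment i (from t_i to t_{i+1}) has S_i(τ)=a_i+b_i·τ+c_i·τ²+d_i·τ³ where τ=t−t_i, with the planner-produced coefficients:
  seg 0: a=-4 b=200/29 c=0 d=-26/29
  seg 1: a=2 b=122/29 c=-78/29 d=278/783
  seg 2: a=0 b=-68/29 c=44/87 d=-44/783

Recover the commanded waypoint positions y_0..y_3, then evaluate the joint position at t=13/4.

y_0 = S_0(0) = a_0 = -4
y_1 = S_1(0) = a_1 = 2
y_2 = S_2(0) = a_2 = 0
y_3 = S_2(3) = -4
t_q=13/4 is in segment 1 (τ=9/4); S_1(τ)=1757/928

y_0=-4 y_1=2 y_2=0 y_3=-4
S(13/4) = 1757/928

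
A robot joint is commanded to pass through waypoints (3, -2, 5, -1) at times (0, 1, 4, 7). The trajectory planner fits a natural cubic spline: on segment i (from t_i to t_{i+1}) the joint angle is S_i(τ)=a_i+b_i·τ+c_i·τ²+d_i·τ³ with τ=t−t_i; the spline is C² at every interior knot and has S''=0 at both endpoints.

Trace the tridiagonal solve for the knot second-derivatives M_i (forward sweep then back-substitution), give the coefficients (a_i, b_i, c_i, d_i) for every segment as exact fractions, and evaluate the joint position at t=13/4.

  seg 0: a=3 b=-536/87 c=0 d=101/87
  seg 1: a=-2 b=-233/87 c=101/29 d=-473/783
  seg 2: a=5 b=166/87 c=-170/87 d=170/783
S(13/4) = 5057/1856

Δ: Δ0=-5, Δ1=7/3, Δ2=-2
row 1: diag=8, rhs=44; c'=3/8, d'=11/2
row 2: denom=12−3·3/8=87/8; d'=(-26−3·11/2)/(87/8)=-340/87
back: M2=-340/87
back: M1=11/2−3/8·-340/87=202/29
M: M0=0, M1=202/29, M2=-340/87, M3=0
seg 0: a=3, c=M0/2=0, d=(M1−M0)/(6·1)=101/87, b=Δ0−h0·(2M0+M1)/6=-536/87
seg 1: a=-2, c=M1/2=101/29, d=(M2−M1)/(6·3)=-473/783, b=Δ1−h1·(2M1+M2)/6=-233/87
seg 2: a=5, c=M2/2=-170/87, d=(M3−M2)/(6·3)=170/783, b=Δ2−h2·(2M2+M3)/6=166/87
t_q=13/4 → seg 1, τ=9/4; S=-2+-233/87·τ+101/29·τ²+-473/783·τ³=5057/1856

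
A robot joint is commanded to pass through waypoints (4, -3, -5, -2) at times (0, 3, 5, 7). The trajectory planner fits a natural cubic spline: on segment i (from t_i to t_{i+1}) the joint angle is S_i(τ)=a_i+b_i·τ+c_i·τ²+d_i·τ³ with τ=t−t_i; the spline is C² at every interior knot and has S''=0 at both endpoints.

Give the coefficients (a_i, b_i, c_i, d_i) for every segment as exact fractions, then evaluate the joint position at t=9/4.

Δ: Δ0=-7/3, Δ1=-1, Δ2=3/2
row 1: diag=10, rhs=8; c'=1/5, d'=4/5
row 2: denom=8−2·1/5=38/5; d'=(15−2·4/5)/(38/5)=67/38
back: M2=67/38
back: M1=4/5−1/5·67/38=17/38
M: M0=0, M1=17/38, M2=67/38, M3=0
seg 0: a=4, c=M0/2=0, d=(M1−M0)/(6·3)=17/684, b=Δ0−h0·(2M0+M1)/6=-583/228
seg 1: a=-3, c=M1/2=17/76, d=(M2−M1)/(6·2)=25/228, b=Δ1−h1·(2M1+M2)/6=-215/114
seg 2: a=-5, c=M2/2=67/76, d=(M3−M2)/(6·2)=-67/456, b=Δ2−h2·(2M2+M3)/6=37/114
t_q=9/4 → seg 0, τ=9/4; S=4+-583/228·τ+0·τ²+17/684·τ³=-7151/4864

  seg 0: a=4 b=-583/228 c=0 d=17/684
  seg 1: a=-3 b=-215/114 c=17/76 d=25/228
  seg 2: a=-5 b=37/114 c=67/76 d=-67/456
S(9/4) = -7151/4864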